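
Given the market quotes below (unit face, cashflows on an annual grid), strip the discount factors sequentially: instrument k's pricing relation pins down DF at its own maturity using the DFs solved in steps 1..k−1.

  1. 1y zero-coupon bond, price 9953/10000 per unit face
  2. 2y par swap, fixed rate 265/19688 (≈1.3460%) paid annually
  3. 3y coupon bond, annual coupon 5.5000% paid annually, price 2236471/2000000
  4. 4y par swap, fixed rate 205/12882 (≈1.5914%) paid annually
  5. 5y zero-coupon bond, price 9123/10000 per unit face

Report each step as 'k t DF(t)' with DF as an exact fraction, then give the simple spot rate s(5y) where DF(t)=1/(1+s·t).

1 1 9953/10000
2 2 1947/2000
3 3 9573/10000
4 4 1877/2000
5 5 9123/10000
s(5y) = (1/(9123/10000) − 1)/(5) = 877/45615 ≈ 1.9226%

step 1 [1y] zero: DF = P = 9953/10000 ≈ 0.995300
step 2 [2y] swap r/1=265/19688: DF=(1 − 265/19688·(0.995300))/(1+265/19688) = 1947/2000 ≈ 0.973500
step 3 [3y] bond c/1=11/200: DF=(2236471/2000000 − 11/200·(0.995300+0.973500))/(1+11/200) = 9573/10000 ≈ 0.957300
step 4 [4y] swap r/1=205/12882: DF=(1 − 205/12882·(0.995300+0.973500+0.957300))/(1+205/12882) = 1877/2000 ≈ 0.938500
step 5 [5y] zero: DF = P = 9123/10000 ≈ 0.912300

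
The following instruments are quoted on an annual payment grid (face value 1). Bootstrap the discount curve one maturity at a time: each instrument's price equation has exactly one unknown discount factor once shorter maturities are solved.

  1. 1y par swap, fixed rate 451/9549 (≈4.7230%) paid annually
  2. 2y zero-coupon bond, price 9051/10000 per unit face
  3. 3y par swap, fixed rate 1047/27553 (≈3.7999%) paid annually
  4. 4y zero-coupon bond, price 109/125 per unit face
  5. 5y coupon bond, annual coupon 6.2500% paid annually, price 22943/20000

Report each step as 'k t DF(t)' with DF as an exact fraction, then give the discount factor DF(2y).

step 1 [1y] swap r/1=451/9549: DF=(1 − 451/9549·(0))/(1+451/9549) = 9549/10000 ≈ 0.954900
step 2 [2y] zero: DF = P = 9051/10000 ≈ 0.905100
step 3 [3y] swap r/1=1047/27553: DF=(1 − 1047/27553·(0.954900+0.905100))/(1+1047/27553) = 8953/10000 ≈ 0.895300
step 4 [4y] zero: DF = P = 109/125 ≈ 0.872000
step 5 [5y] bond c/1=1/16: DF=(22943/20000 − 1/16·(0.954900+0.905100+0.895300+0.872000))/(1+1/16) = 8663/10000 ≈ 0.866300

1 1 9549/10000
2 2 9051/10000
3 3 8953/10000
4 4 109/125
5 5 8663/10000
DF(2y) = 9051/10000 ≈ 0.905100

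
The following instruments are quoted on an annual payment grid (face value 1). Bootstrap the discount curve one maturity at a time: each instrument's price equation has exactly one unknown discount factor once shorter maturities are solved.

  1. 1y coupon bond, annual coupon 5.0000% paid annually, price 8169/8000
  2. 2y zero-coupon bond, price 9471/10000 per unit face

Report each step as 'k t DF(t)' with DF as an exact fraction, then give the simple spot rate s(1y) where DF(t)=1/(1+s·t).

step 1 [1y] bond c/1=1/20: DF=(8169/8000 − 1/20·(0))/(1+1/20) = 389/400 ≈ 0.972500
step 2 [2y] zero: DF = P = 9471/10000 ≈ 0.947100

1 1 389/400
2 2 9471/10000
s(1y) = (1/(389/400) − 1)/(1) = 11/389 ≈ 2.8278%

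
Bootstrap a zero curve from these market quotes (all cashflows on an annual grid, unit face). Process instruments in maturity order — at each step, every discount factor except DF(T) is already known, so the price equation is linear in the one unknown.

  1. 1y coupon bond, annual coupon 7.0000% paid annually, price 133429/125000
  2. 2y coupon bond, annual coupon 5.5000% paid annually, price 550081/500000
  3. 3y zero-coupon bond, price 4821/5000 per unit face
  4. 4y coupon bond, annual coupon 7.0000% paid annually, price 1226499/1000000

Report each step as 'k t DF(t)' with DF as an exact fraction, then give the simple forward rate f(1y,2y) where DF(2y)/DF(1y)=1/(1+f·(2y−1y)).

step 1 [1y] bond c/1=7/100: DF=(133429/125000 − 7/100·(0))/(1+7/100) = 1247/1250 ≈ 0.997600
step 2 [2y] bond c/1=11/200: DF=(550081/500000 − 11/200·(0.997600))/(1+11/200) = 2477/2500 ≈ 0.990800
step 3 [3y] zero: DF = P = 4821/5000 ≈ 0.964200
step 4 [4y] bond c/1=7/100: DF=(1226499/1000000 − 7/100·(0.997600+0.990800+0.964200))/(1+7/100) = 9531/10000 ≈ 0.953100

1 1 1247/1250
2 2 2477/2500
3 3 4821/5000
4 4 9531/10000
f(1y,2y) = ((1247/1250)/(2477/2500) − 1)/(1) = 17/2477 ≈ 0.6863%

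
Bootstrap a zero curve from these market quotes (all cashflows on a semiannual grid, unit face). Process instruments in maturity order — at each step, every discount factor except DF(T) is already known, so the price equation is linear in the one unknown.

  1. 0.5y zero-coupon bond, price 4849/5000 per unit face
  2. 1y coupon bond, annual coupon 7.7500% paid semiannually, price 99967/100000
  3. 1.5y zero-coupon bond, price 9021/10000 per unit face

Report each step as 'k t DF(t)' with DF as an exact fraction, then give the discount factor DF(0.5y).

1 1/2 4849/5000
2 1 4631/5000
3 3/2 9021/10000
DF(0.5y) = 4849/5000 ≈ 0.969800

step 1 [0.5y] zero: DF = P = 4849/5000 ≈ 0.969800
step 2 [1y] bond c/2=31/800: DF=(99967/100000 − 31/800·(0.969800))/(1+31/800) = 4631/5000 ≈ 0.926200
step 3 [1.5y] zero: DF = P = 9021/10000 ≈ 0.902100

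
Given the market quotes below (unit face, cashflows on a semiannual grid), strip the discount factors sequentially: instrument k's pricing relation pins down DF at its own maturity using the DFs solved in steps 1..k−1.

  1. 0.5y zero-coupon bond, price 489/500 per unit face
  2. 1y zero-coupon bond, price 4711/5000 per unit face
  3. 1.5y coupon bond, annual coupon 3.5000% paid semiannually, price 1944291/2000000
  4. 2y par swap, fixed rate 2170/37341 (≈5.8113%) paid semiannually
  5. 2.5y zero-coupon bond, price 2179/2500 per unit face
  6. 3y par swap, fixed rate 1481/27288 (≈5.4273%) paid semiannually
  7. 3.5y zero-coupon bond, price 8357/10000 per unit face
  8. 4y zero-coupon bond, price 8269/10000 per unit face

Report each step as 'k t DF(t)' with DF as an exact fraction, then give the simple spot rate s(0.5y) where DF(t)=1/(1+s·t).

1 1/2 489/500
2 1 4711/5000
3 3/2 1153/1250
4 2 1783/2000
5 5/2 2179/2500
6 3 8519/10000
7 7/2 8357/10000
8 4 8269/10000
s(0.5y) = (1/(489/500) − 1)/(1/2) = 22/489 ≈ 4.4990%

step 1 [0.5y] zero: DF = P = 489/500 ≈ 0.978000
step 2 [1y] zero: DF = P = 4711/5000 ≈ 0.942200
step 3 [1.5y] bond c/2=7/400: DF=(1944291/2000000 − 7/400·(0.978000+0.942200))/(1+7/400) = 1153/1250 ≈ 0.922400
step 4 [2y] swap r/2=1085/37341: DF=(1 − 1085/37341·(0.978000+0.942200+0.922400))/(1+1085/37341) = 1783/2000 ≈ 0.891500
step 5 [2.5y] zero: DF = P = 2179/2500 ≈ 0.871600
step 6 [3y] swap r/2=1481/54576: DF=(1 − 1481/54576·(0.978000+0.942200+0.922400+0.891500+0.871600))/(1+1481/54576) = 8519/10000 ≈ 0.851900
step 7 [3.5y] zero: DF = P = 8357/10000 ≈ 0.835700
step 8 [4y] zero: DF = P = 8269/10000 ≈ 0.826900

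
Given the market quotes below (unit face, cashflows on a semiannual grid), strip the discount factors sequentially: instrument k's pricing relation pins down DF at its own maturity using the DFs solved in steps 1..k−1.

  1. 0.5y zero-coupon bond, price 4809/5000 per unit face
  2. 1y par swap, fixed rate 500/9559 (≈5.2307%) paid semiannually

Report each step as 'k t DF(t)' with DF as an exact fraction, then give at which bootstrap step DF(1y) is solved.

step 1 [0.5y] zero: DF = P = 4809/5000 ≈ 0.961800
step 2 [1y] swap r/2=250/9559: DF=(1 − 250/9559·(0.961800))/(1+250/9559) = 19/20 ≈ 0.950000

1 1/2 4809/5000
2 1 19/20
DF(1y) is solved at step 2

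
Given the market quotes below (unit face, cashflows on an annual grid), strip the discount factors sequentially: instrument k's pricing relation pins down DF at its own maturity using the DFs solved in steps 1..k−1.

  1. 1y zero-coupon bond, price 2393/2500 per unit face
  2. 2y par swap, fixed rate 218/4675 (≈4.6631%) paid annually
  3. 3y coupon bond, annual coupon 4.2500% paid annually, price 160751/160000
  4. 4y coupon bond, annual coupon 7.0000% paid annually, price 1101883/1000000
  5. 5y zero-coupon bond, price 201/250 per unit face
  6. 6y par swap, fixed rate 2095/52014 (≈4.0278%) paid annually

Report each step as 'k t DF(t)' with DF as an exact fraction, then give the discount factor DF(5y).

1 1 2393/2500
2 2 1141/1250
3 3 71/80
4 4 4247/5000
5 5 201/250
6 6 1581/2000
DF(5y) = 201/250 ≈ 0.804000

step 1 [1y] zero: DF = P = 2393/2500 ≈ 0.957200
step 2 [2y] swap r/1=218/4675: DF=(1 − 218/4675·(0.957200))/(1+218/4675) = 1141/1250 ≈ 0.912800
step 3 [3y] bond c/1=17/400: DF=(160751/160000 − 17/400·(0.957200+0.912800))/(1+17/400) = 71/80 ≈ 0.887500
step 4 [4y] bond c/1=7/100: DF=(1101883/1000000 − 7/100·(0.957200+0.912800+0.887500))/(1+7/100) = 4247/5000 ≈ 0.849400
step 5 [5y] zero: DF = P = 201/250 ≈ 0.804000
step 6 [6y] swap r/1=2095/52014: DF=(1 − 2095/52014·(0.957200+0.912800+0.887500+0.849400+0.804000))/(1+2095/52014) = 1581/2000 ≈ 0.790500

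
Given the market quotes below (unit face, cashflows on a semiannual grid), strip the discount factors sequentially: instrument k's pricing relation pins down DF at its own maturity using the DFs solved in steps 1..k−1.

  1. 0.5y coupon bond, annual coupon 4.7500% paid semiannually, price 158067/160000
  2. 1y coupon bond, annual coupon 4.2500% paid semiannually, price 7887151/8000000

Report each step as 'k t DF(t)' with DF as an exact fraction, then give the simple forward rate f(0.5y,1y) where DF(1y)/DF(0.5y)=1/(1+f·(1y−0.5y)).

step 1 [0.5y] bond c/2=19/800: DF=(158067/160000 − 19/800·(0))/(1+19/800) = 193/200 ≈ 0.965000
step 2 [1y] bond c/2=17/800: DF=(7887151/8000000 − 17/800·(0.965000))/(1+17/800) = 9453/10000 ≈ 0.945300

1 1/2 193/200
2 1 9453/10000
f(0.5y,1y) = ((193/200)/(9453/10000) − 1)/(1/2) = 394/9453 ≈ 4.1680%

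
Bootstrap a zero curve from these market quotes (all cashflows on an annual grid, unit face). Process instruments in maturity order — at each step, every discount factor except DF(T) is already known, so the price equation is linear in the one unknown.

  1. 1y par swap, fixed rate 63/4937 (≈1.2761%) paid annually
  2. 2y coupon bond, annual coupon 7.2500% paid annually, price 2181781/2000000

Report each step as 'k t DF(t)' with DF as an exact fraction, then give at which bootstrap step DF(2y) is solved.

step 1 [1y] swap r/1=63/4937: DF=(1 − 63/4937·(0))/(1+63/4937) = 4937/5000 ≈ 0.987400
step 2 [2y] bond c/1=29/400: DF=(2181781/2000000 − 29/400·(0.987400))/(1+29/400) = 594/625 ≈ 0.950400

1 1 4937/5000
2 2 594/625
DF(2y) is solved at step 2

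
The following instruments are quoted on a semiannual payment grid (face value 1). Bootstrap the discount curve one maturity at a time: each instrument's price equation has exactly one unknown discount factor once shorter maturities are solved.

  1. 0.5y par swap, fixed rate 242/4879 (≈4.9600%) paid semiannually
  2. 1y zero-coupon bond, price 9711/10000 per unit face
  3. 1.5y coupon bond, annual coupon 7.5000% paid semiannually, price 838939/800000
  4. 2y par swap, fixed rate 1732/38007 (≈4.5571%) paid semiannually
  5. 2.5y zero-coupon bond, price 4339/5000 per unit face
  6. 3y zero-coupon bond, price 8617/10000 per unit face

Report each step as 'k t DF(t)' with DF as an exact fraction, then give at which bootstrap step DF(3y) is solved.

step 1 [0.5y] swap r/2=121/4879: DF=(1 − 121/4879·(0))/(1+121/4879) = 4879/5000 ≈ 0.975800
step 2 [1y] zero: DF = P = 9711/10000 ≈ 0.971100
step 3 [1.5y] bond c/2=3/80: DF=(838939/800000 − 3/80·(0.975800+0.971100))/(1+3/80) = 2351/2500 ≈ 0.940400
step 4 [2y] swap r/2=866/38007: DF=(1 − 866/38007·(0.975800+0.971100+0.940400))/(1+866/38007) = 4567/5000 ≈ 0.913400
step 5 [2.5y] zero: DF = P = 4339/5000 ≈ 0.867800
step 6 [3y] zero: DF = P = 8617/10000 ≈ 0.861700

1 1/2 4879/5000
2 1 9711/10000
3 3/2 2351/2500
4 2 4567/5000
5 5/2 4339/5000
6 3 8617/10000
DF(3y) is solved at step 6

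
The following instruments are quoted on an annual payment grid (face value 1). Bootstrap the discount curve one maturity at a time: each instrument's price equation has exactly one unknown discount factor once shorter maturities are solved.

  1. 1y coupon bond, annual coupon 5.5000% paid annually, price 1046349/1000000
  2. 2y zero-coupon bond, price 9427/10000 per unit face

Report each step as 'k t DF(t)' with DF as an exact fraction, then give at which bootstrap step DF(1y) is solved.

1 1 4959/5000
2 2 9427/10000
DF(1y) is solved at step 1

step 1 [1y] bond c/1=11/200: DF=(1046349/1000000 − 11/200·(0))/(1+11/200) = 4959/5000 ≈ 0.991800
step 2 [2y] zero: DF = P = 9427/10000 ≈ 0.942700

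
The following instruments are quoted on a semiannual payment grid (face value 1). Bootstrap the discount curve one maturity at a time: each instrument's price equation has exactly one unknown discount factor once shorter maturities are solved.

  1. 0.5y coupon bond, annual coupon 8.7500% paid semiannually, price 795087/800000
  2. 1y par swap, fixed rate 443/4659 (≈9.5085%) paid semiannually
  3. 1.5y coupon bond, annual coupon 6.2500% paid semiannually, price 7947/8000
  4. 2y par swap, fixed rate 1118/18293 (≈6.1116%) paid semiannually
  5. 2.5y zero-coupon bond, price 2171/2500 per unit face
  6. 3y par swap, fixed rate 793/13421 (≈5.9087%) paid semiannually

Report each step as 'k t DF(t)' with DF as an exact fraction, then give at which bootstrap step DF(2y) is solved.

step 1 [0.5y] bond c/2=7/160: DF=(795087/800000 − 7/160·(0))/(1+7/160) = 4761/5000 ≈ 0.952200
step 2 [1y] swap r/2=443/9318: DF=(1 − 443/9318·(0.952200))/(1+443/9318) = 4557/5000 ≈ 0.911400
step 3 [1.5y] bond c/2=1/32: DF=(7947/8000 − 1/32·(0.952200+0.911400))/(1+1/32) = 2267/2500 ≈ 0.906800
step 4 [2y] swap r/2=559/18293: DF=(1 − 559/18293·(0.952200+0.911400+0.906800))/(1+559/18293) = 4441/5000 ≈ 0.888200
step 5 [2.5y] zero: DF = P = 2171/2500 ≈ 0.868400
step 6 [3y] swap r/2=793/26842: DF=(1 − 793/26842·(0.952200+0.911400+0.906800+0.888200+0.868400))/(1+793/26842) = 4207/5000 ≈ 0.841400

1 1/2 4761/5000
2 1 4557/5000
3 3/2 2267/2500
4 2 4441/5000
5 5/2 2171/2500
6 3 4207/5000
DF(2y) is solved at step 4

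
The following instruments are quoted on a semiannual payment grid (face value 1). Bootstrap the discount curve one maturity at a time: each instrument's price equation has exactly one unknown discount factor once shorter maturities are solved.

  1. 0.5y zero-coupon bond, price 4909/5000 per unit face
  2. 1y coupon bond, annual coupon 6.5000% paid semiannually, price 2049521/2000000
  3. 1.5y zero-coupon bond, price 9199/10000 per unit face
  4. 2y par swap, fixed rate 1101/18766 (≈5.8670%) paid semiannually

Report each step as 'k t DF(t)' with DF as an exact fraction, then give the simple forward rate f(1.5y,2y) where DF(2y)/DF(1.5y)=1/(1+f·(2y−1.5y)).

step 1 [0.5y] zero: DF = P = 4909/5000 ≈ 0.981800
step 2 [1y] bond c/2=13/400: DF=(2049521/2000000 − 13/400·(0.981800))/(1+13/400) = 601/625 ≈ 0.961600
step 3 [1.5y] zero: DF = P = 9199/10000 ≈ 0.919900
step 4 [2y] swap r/2=1101/37532: DF=(1 − 1101/37532·(0.981800+0.961600+0.919900))/(1+1101/37532) = 8899/10000 ≈ 0.889900

1 1/2 4909/5000
2 1 601/625
3 3/2 9199/10000
4 2 8899/10000
f(1.5y,2y) = ((9199/10000)/(8899/10000) − 1)/(1/2) = 600/8899 ≈ 6.7423%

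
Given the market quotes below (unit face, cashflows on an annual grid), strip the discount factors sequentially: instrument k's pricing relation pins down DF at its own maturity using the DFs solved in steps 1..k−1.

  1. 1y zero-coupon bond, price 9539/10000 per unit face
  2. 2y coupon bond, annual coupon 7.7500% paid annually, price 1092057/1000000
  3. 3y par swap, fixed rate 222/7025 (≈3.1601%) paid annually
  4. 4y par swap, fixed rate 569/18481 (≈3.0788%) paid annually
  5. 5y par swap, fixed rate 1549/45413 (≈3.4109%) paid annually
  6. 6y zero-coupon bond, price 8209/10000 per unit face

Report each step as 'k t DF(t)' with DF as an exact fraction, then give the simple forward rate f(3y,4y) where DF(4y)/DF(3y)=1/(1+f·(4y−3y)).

step 1 [1y] zero: DF = P = 9539/10000 ≈ 0.953900
step 2 [2y] bond c/1=31/400: DF=(1092057/1000000 − 31/400·(0.953900))/(1+31/400) = 9449/10000 ≈ 0.944900
step 3 [3y] swap r/1=222/7025: DF=(1 − 222/7025·(0.953900+0.944900))/(1+222/7025) = 1139/1250 ≈ 0.911200
step 4 [4y] swap r/1=569/18481: DF=(1 − 569/18481·(0.953900+0.944900+0.911200))/(1+569/18481) = 4431/5000 ≈ 0.886200
step 5 [5y] swap r/1=1549/45413: DF=(1 − 1549/45413·(0.953900+0.944900+0.911200+0.886200))/(1+1549/45413) = 8451/10000 ≈ 0.845100
step 6 [6y] zero: DF = P = 8209/10000 ≈ 0.820900

1 1 9539/10000
2 2 9449/10000
3 3 1139/1250
4 4 4431/5000
5 5 8451/10000
6 6 8209/10000
f(3y,4y) = ((1139/1250)/(4431/5000) − 1)/(1) = 125/4431 ≈ 2.8210%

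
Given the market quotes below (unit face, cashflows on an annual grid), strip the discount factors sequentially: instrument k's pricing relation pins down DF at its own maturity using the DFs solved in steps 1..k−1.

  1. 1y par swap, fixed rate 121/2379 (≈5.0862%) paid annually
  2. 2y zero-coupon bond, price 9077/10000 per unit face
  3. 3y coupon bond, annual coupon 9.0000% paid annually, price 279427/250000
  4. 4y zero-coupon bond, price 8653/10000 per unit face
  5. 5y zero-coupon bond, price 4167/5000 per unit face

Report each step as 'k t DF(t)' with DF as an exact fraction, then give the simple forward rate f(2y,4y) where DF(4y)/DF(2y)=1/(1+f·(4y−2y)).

1 1 2379/2500
2 2 9077/10000
3 3 8719/10000
4 4 8653/10000
5 5 4167/5000
f(2y,4y) = ((9077/10000)/(8653/10000) − 1)/(2) = 212/8653 ≈ 2.4500%

step 1 [1y] swap r/1=121/2379: DF=(1 − 121/2379·(0))/(1+121/2379) = 2379/2500 ≈ 0.951600
step 2 [2y] zero: DF = P = 9077/10000 ≈ 0.907700
step 3 [3y] bond c/1=9/100: DF=(279427/250000 − 9/100·(0.951600+0.907700))/(1+9/100) = 8719/10000 ≈ 0.871900
step 4 [4y] zero: DF = P = 8653/10000 ≈ 0.865300
step 5 [5y] zero: DF = P = 4167/5000 ≈ 0.833400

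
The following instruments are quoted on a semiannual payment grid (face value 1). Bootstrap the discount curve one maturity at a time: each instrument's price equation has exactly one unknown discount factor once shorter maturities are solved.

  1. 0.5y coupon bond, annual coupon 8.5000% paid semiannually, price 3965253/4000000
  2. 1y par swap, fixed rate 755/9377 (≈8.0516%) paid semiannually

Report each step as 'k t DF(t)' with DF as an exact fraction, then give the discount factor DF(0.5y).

1 1/2 9509/10000
2 1 1849/2000
DF(0.5y) = 9509/10000 ≈ 0.950900

step 1 [0.5y] bond c/2=17/400: DF=(3965253/4000000 − 17/400·(0))/(1+17/400) = 9509/10000 ≈ 0.950900
step 2 [1y] swap r/2=755/18754: DF=(1 − 755/18754·(0.950900))/(1+755/18754) = 1849/2000 ≈ 0.924500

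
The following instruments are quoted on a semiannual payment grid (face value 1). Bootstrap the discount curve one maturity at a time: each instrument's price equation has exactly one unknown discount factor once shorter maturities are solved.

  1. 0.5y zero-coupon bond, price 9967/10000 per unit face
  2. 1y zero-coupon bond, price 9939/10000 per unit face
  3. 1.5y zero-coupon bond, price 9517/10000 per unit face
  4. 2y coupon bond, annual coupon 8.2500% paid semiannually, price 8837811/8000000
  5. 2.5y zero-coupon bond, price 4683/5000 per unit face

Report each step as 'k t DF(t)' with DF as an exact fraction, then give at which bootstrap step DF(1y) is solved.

1 1/2 9967/10000
2 1 9939/10000
3 3/2 9517/10000
4 2 2361/2500
5 5/2 4683/5000
DF(1y) is solved at step 2

step 1 [0.5y] zero: DF = P = 9967/10000 ≈ 0.996700
step 2 [1y] zero: DF = P = 9939/10000 ≈ 0.993900
step 3 [1.5y] zero: DF = P = 9517/10000 ≈ 0.951700
step 4 [2y] bond c/2=33/800: DF=(8837811/8000000 − 33/800·(0.996700+0.993900+0.951700))/(1+33/800) = 2361/2500 ≈ 0.944400
step 5 [2.5y] zero: DF = P = 4683/5000 ≈ 0.936600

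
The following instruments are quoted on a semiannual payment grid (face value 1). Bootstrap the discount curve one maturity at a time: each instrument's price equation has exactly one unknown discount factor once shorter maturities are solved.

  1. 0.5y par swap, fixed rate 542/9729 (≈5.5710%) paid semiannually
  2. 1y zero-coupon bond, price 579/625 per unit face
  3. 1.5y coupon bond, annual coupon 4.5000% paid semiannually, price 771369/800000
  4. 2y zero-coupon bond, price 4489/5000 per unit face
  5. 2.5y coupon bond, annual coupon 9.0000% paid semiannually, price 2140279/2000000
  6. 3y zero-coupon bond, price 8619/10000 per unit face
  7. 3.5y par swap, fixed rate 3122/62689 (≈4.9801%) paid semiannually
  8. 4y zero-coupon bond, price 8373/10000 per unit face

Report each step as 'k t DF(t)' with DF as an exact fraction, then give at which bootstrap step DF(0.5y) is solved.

step 1 [0.5y] swap r/2=271/9729: DF=(1 − 271/9729·(0))/(1+271/9729) = 9729/10000 ≈ 0.972900
step 2 [1y] zero: DF = P = 579/625 ≈ 0.926400
step 3 [1.5y] bond c/2=9/400: DF=(771369/800000 − 9/400·(0.972900+0.926400))/(1+9/400) = 2253/2500 ≈ 0.901200
step 4 [2y] zero: DF = P = 4489/5000 ≈ 0.897800
step 5 [2.5y] bond c/2=9/200: DF=(2140279/2000000 − 9/200·(0.972900+0.926400+0.901200+0.897800))/(1+9/200) = 1081/1250 ≈ 0.864800
step 6 [3y] zero: DF = P = 8619/10000 ≈ 0.861900
step 7 [3.5y] swap r/2=1561/62689: DF=(1 − 1561/62689·(0.972900+0.926400+0.901200+0.897800+0.864800+0.861900))/(1+1561/62689) = 8439/10000 ≈ 0.843900
step 8 [4y] zero: DF = P = 8373/10000 ≈ 0.837300

1 1/2 9729/10000
2 1 579/625
3 3/2 2253/2500
4 2 4489/5000
5 5/2 1081/1250
6 3 8619/10000
7 7/2 8439/10000
8 4 8373/10000
DF(0.5y) is solved at step 1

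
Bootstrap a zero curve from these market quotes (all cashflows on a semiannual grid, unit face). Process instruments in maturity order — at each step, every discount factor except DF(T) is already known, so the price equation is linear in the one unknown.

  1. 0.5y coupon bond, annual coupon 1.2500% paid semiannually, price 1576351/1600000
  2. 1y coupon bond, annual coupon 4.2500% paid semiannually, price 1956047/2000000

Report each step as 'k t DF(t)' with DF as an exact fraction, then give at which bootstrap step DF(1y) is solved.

step 1 [0.5y] bond c/2=1/160: DF=(1576351/1600000 − 1/160·(0))/(1+1/160) = 9791/10000 ≈ 0.979100
step 2 [1y] bond c/2=17/800: DF=(1956047/2000000 − 17/800·(0.979100))/(1+17/800) = 9373/10000 ≈ 0.937300

1 1/2 9791/10000
2 1 9373/10000
DF(1y) is solved at step 2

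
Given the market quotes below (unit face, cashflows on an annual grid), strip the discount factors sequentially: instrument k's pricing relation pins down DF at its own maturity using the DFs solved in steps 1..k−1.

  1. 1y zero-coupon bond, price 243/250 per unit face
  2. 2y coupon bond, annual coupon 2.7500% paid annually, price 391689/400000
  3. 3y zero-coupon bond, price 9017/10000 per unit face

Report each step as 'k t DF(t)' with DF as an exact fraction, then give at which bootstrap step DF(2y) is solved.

step 1 [1y] zero: DF = P = 243/250 ≈ 0.972000
step 2 [2y] bond c/1=11/400: DF=(391689/400000 − 11/400·(0.972000))/(1+11/400) = 927/1000 ≈ 0.927000
step 3 [3y] zero: DF = P = 9017/10000 ≈ 0.901700

1 1 243/250
2 2 927/1000
3 3 9017/10000
DF(2y) is solved at step 2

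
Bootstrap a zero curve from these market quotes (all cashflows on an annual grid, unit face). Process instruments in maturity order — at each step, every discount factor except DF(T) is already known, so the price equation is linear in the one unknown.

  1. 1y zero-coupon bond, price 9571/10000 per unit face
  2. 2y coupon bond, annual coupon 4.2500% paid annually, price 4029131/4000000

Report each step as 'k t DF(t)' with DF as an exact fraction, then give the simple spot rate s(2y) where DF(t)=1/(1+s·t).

1 1 9571/10000
2 2 1159/1250
s(2y) = (1/(1159/1250) − 1)/(2) = 91/2318 ≈ 3.9258%

step 1 [1y] zero: DF = P = 9571/10000 ≈ 0.957100
step 2 [2y] bond c/1=17/400: DF=(4029131/4000000 − 17/400·(0.957100))/(1+17/400) = 1159/1250 ≈ 0.927200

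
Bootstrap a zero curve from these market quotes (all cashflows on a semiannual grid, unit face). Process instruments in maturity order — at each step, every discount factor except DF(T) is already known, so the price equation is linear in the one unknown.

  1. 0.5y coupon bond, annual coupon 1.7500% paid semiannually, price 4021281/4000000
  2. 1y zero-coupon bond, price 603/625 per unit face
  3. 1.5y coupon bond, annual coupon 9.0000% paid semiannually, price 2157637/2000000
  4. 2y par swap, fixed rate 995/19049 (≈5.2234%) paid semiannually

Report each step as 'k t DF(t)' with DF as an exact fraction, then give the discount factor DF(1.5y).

step 1 [0.5y] bond c/2=7/800: DF=(4021281/4000000 − 7/800·(0))/(1+7/800) = 4983/5000 ≈ 0.996600
step 2 [1y] zero: DF = P = 603/625 ≈ 0.964800
step 3 [1.5y] bond c/2=9/200: DF=(2157637/2000000 − 9/200·(0.996600+0.964800))/(1+9/200) = 9479/10000 ≈ 0.947900
step 4 [2y] swap r/2=995/38098: DF=(1 − 995/38098·(0.996600+0.964800+0.947900))/(1+995/38098) = 1801/2000 ≈ 0.900500

1 1/2 4983/5000
2 1 603/625
3 3/2 9479/10000
4 2 1801/2000
DF(1.5y) = 9479/10000 ≈ 0.947900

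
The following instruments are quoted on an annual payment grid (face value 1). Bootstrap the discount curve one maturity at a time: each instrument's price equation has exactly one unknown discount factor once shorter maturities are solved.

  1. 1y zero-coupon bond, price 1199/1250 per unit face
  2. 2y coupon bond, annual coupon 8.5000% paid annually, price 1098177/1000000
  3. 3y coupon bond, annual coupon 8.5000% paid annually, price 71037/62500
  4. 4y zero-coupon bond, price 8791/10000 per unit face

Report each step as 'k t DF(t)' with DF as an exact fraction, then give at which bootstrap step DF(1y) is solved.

step 1 [1y] zero: DF = P = 1199/1250 ≈ 0.959200
step 2 [2y] bond c/1=17/200: DF=(1098177/1000000 − 17/200·(0.959200))/(1+17/200) = 937/1000 ≈ 0.937000
step 3 [3y] bond c/1=17/200: DF=(71037/62500 − 17/200·(0.959200+0.937000))/(1+17/200) = 899/1000 ≈ 0.899000
step 4 [4y] zero: DF = P = 8791/10000 ≈ 0.879100

1 1 1199/1250
2 2 937/1000
3 3 899/1000
4 4 8791/10000
DF(1y) is solved at step 1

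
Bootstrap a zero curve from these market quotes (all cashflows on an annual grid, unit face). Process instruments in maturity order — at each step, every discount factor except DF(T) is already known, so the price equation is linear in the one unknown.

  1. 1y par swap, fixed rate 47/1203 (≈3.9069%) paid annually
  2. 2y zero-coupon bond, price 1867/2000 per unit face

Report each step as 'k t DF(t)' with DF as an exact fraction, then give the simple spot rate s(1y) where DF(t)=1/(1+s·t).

step 1 [1y] swap r/1=47/1203: DF=(1 − 47/1203·(0))/(1+47/1203) = 1203/1250 ≈ 0.962400
step 2 [2y] zero: DF = P = 1867/2000 ≈ 0.933500

1 1 1203/1250
2 2 1867/2000
s(1y) = (1/(1203/1250) − 1)/(1) = 47/1203 ≈ 3.9069%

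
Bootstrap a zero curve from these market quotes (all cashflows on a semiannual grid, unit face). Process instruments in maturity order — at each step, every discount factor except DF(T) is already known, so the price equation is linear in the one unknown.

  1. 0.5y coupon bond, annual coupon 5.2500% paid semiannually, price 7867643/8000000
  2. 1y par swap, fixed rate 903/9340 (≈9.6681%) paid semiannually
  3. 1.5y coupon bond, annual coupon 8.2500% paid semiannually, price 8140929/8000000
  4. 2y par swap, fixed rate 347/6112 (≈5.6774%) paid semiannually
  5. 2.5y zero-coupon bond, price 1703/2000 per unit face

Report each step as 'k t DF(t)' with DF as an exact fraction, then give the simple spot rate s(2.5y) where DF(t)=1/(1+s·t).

step 1 [0.5y] bond c/2=21/800: DF=(7867643/8000000 − 21/800·(0))/(1+21/800) = 9583/10000 ≈ 0.958300
step 2 [1y] swap r/2=903/18680: DF=(1 − 903/18680·(0.958300))/(1+903/18680) = 9097/10000 ≈ 0.909700
step 3 [1.5y] bond c/2=33/800: DF=(8140929/8000000 − 33/800·(0.958300+0.909700))/(1+33/800) = 9033/10000 ≈ 0.903300
step 4 [2y] swap r/2=347/12224: DF=(1 − 347/12224·(0.958300+0.909700+0.903300))/(1+347/12224) = 8959/10000 ≈ 0.895900
step 5 [2.5y] zero: DF = P = 1703/2000 ≈ 0.851500

1 1/2 9583/10000
2 1 9097/10000
3 3/2 9033/10000
4 2 8959/10000
5 5/2 1703/2000
s(2.5y) = (1/(1703/2000) − 1)/(5/2) = 594/8515 ≈ 6.9759%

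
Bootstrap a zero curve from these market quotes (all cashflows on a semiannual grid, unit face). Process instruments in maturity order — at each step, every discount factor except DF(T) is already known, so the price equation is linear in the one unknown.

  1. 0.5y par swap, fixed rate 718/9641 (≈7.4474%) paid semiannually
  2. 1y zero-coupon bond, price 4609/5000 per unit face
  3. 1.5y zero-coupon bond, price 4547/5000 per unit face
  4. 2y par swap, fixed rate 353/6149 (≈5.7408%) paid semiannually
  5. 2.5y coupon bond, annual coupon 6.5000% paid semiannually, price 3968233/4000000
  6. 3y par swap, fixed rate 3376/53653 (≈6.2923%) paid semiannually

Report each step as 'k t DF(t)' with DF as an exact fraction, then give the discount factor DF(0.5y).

1 1/2 9641/10000
2 1 4609/5000
3 3/2 4547/5000
4 2 8941/10000
5 5/2 8447/10000
6 3 1039/1250
DF(0.5y) = 9641/10000 ≈ 0.964100

step 1 [0.5y] swap r/2=359/9641: DF=(1 − 359/9641·(0))/(1+359/9641) = 9641/10000 ≈ 0.964100
step 2 [1y] zero: DF = P = 4609/5000 ≈ 0.921800
step 3 [1.5y] zero: DF = P = 4547/5000 ≈ 0.909400
step 4 [2y] swap r/2=353/12298: DF=(1 − 353/12298·(0.964100+0.921800+0.909400))/(1+353/12298) = 8941/10000 ≈ 0.894100
step 5 [2.5y] bond c/2=13/400: DF=(3968233/4000000 − 13/400·(0.964100+0.921800+0.909400+0.894100))/(1+13/400) = 8447/10000 ≈ 0.844700
step 6 [3y] swap r/2=1688/53653: DF=(1 − 1688/53653·(0.964100+0.921800+0.909400+0.894100+0.844700))/(1+1688/53653) = 1039/1250 ≈ 0.831200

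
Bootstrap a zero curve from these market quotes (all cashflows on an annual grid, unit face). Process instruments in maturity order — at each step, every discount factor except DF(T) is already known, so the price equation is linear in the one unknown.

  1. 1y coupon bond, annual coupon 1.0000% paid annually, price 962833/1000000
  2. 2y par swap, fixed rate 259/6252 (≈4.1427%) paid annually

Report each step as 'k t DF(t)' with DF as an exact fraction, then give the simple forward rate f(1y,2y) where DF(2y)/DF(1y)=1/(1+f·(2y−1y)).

1 1 9533/10000
2 2 9223/10000
f(1y,2y) = ((9533/10000)/(9223/10000) − 1)/(1) = 310/9223 ≈ 3.3612%

step 1 [1y] bond c/1=1/100: DF=(962833/1000000 − 1/100·(0))/(1+1/100) = 9533/10000 ≈ 0.953300
step 2 [2y] swap r/1=259/6252: DF=(1 − 259/6252·(0.953300))/(1+259/6252) = 9223/10000 ≈ 0.922300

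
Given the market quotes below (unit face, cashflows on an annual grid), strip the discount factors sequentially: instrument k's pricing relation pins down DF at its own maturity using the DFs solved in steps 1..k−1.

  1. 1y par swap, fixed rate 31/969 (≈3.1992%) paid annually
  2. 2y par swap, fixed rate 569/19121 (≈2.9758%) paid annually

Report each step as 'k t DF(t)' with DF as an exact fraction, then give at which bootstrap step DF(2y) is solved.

step 1 [1y] swap r/1=31/969: DF=(1 − 31/969·(0))/(1+31/969) = 969/1000 ≈ 0.969000
step 2 [2y] swap r/1=569/19121: DF=(1 − 569/19121·(0.969000))/(1+569/19121) = 9431/10000 ≈ 0.943100

1 1 969/1000
2 2 9431/10000
DF(2y) is solved at step 2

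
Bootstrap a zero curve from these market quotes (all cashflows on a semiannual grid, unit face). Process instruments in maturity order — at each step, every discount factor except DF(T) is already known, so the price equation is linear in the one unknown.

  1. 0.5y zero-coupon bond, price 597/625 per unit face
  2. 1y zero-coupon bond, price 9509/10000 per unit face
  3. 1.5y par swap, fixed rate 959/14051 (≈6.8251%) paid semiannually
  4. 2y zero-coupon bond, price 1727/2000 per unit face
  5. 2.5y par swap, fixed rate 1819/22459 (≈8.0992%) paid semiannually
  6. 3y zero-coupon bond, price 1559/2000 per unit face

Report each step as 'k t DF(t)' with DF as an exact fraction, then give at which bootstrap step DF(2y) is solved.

1 1/2 597/625
2 1 9509/10000
3 3/2 9041/10000
4 2 1727/2000
5 5/2 8181/10000
6 3 1559/2000
DF(2y) is solved at step 4

step 1 [0.5y] zero: DF = P = 597/625 ≈ 0.955200
step 2 [1y] zero: DF = P = 9509/10000 ≈ 0.950900
step 3 [1.5y] swap r/2=959/28102: DF=(1 − 959/28102·(0.955200+0.950900))/(1+959/28102) = 9041/10000 ≈ 0.904100
step 4 [2y] zero: DF = P = 1727/2000 ≈ 0.863500
step 5 [2.5y] swap r/2=1819/44918: DF=(1 − 1819/44918·(0.955200+0.950900+0.904100+0.863500))/(1+1819/44918) = 8181/10000 ≈ 0.818100
step 6 [3y] zero: DF = P = 1559/2000 ≈ 0.779500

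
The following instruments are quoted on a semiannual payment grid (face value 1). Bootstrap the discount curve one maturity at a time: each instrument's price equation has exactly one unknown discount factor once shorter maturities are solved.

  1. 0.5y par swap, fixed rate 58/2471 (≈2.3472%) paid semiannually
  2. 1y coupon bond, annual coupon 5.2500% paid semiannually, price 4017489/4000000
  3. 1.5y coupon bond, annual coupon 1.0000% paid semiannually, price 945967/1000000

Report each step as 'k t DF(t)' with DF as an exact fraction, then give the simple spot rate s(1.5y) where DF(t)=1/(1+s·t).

step 1 [0.5y] swap r/2=29/2471: DF=(1 − 29/2471·(0))/(1+29/2471) = 2471/2500 ≈ 0.988400
step 2 [1y] bond c/2=21/800: DF=(4017489/4000000 − 21/800·(0.988400))/(1+21/800) = 4767/5000 ≈ 0.953400
step 3 [1.5y] bond c/2=1/200: DF=(945967/1000000 − 1/200·(0.988400+0.953400))/(1+1/200) = 2329/2500 ≈ 0.931600

1 1/2 2471/2500
2 1 4767/5000
3 3/2 2329/2500
s(1.5y) = (1/(2329/2500) − 1)/(3/2) = 114/2329 ≈ 4.8948%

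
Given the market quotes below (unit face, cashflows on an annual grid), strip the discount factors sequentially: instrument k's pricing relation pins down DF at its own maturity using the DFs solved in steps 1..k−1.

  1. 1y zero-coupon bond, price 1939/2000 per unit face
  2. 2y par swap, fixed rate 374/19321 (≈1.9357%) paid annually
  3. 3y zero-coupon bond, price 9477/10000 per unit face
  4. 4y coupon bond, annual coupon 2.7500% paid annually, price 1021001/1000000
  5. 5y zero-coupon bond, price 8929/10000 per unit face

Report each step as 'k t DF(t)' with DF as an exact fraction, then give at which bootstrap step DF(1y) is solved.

1 1 1939/2000
2 2 4813/5000
3 3 9477/10000
4 4 4583/5000
5 5 8929/10000
DF(1y) is solved at step 1

step 1 [1y] zero: DF = P = 1939/2000 ≈ 0.969500
step 2 [2y] swap r/1=374/19321: DF=(1 − 374/19321·(0.969500))/(1+374/19321) = 4813/5000 ≈ 0.962600
step 3 [3y] zero: DF = P = 9477/10000 ≈ 0.947700
step 4 [4y] bond c/1=11/400: DF=(1021001/1000000 − 11/400·(0.969500+0.962600+0.947700))/(1+11/400) = 4583/5000 ≈ 0.916600
step 5 [5y] zero: DF = P = 8929/10000 ≈ 0.892900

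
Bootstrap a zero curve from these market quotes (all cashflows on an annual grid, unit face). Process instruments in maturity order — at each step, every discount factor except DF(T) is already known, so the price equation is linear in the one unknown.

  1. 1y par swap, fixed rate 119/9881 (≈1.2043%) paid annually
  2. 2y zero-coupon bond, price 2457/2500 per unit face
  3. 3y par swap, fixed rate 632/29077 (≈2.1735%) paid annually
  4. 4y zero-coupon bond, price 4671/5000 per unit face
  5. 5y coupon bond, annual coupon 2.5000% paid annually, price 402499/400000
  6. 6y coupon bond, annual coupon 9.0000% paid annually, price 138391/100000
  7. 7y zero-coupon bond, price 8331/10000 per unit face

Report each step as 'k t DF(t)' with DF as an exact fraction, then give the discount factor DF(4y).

1 1 9881/10000
2 2 2457/2500
3 3 1171/1250
4 4 4671/5000
5 5 111/125
6 6 8791/10000
7 7 8331/10000
DF(4y) = 4671/5000 ≈ 0.934200

step 1 [1y] swap r/1=119/9881: DF=(1 − 119/9881·(0))/(1+119/9881) = 9881/10000 ≈ 0.988100
step 2 [2y] zero: DF = P = 2457/2500 ≈ 0.982800
step 3 [3y] swap r/1=632/29077: DF=(1 − 632/29077·(0.988100+0.982800))/(1+632/29077) = 1171/1250 ≈ 0.936800
step 4 [4y] zero: DF = P = 4671/5000 ≈ 0.934200
step 5 [5y] bond c/1=1/40: DF=(402499/400000 − 1/40·(0.988100+0.982800+0.936800+0.934200))/(1+1/40) = 111/125 ≈ 0.888000
step 6 [6y] bond c/1=9/100: DF=(138391/100000 − 9/100·(0.988100+0.982800+0.936800+0.934200+0.888000))/(1+9/100) = 8791/10000 ≈ 0.879100
step 7 [7y] zero: DF = P = 8331/10000 ≈ 0.833100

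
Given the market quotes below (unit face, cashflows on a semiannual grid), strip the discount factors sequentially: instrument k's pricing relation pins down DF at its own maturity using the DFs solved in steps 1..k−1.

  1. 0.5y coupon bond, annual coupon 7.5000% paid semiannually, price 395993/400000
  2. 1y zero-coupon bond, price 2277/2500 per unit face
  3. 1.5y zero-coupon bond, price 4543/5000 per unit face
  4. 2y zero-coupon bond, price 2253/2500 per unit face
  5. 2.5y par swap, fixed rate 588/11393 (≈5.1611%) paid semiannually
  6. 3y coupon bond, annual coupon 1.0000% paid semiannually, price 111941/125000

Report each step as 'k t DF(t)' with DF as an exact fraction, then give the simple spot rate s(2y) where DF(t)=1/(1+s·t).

1 1/2 4771/5000
2 1 2277/2500
3 3/2 4543/5000
4 2 2253/2500
5 5/2 1103/1250
6 3 2171/2500
s(2y) = (1/(2253/2500) − 1)/(2) = 247/4506 ≈ 5.4816%

step 1 [0.5y] bond c/2=3/80: DF=(395993/400000 − 3/80·(0))/(1+3/80) = 4771/5000 ≈ 0.954200
step 2 [1y] zero: DF = P = 2277/2500 ≈ 0.910800
step 3 [1.5y] zero: DF = P = 4543/5000 ≈ 0.908600
step 4 [2y] zero: DF = P = 2253/2500 ≈ 0.901200
step 5 [2.5y] swap r/2=294/11393: DF=(1 − 294/11393·(0.954200+0.910800+0.908600+0.901200))/(1+294/11393) = 1103/1250 ≈ 0.882400
step 6 [3y] bond c/2=1/200: DF=(111941/125000 − 1/200·(0.954200+0.910800+0.908600+0.901200+0.882400))/(1+1/200) = 2171/2500 ≈ 0.868400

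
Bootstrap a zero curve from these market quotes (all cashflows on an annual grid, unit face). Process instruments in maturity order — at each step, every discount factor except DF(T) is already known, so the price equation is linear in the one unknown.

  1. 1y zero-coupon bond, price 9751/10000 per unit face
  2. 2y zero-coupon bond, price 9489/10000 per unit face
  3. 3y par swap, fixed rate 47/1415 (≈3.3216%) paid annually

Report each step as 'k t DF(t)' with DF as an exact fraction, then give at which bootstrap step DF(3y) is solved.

step 1 [1y] zero: DF = P = 9751/10000 ≈ 0.975100
step 2 [2y] zero: DF = P = 9489/10000 ≈ 0.948900
step 3 [3y] swap r/1=47/1415: DF=(1 − 47/1415·(0.975100+0.948900))/(1+47/1415) = 453/500 ≈ 0.906000

1 1 9751/10000
2 2 9489/10000
3 3 453/500
DF(3y) is solved at step 3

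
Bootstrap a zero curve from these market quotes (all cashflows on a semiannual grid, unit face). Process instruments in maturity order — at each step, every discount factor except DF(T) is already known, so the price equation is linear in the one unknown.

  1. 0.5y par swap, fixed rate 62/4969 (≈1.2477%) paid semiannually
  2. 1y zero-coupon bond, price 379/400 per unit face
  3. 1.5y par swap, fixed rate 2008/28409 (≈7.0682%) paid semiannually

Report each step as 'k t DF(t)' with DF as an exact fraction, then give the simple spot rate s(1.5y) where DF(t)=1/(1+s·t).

1 1/2 4969/5000
2 1 379/400
3 3/2 2249/2500
s(1.5y) = (1/(2249/2500) − 1)/(3/2) = 502/6747 ≈ 7.4403%

step 1 [0.5y] swap r/2=31/4969: DF=(1 − 31/4969·(0))/(1+31/4969) = 4969/5000 ≈ 0.993800
step 2 [1y] zero: DF = P = 379/400 ≈ 0.947500
step 3 [1.5y] swap r/2=1004/28409: DF=(1 − 1004/28409·(0.993800+0.947500))/(1+1004/28409) = 2249/2500 ≈ 0.899600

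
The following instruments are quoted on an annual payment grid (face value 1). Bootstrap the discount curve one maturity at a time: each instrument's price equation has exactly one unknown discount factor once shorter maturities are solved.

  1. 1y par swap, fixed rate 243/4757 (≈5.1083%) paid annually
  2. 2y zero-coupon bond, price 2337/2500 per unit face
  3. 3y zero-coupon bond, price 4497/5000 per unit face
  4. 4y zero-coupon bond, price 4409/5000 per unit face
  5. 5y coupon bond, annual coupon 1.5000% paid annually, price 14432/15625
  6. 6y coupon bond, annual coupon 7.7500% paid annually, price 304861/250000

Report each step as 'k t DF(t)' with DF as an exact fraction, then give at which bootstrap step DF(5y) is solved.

step 1 [1y] swap r/1=243/4757: DF=(1 − 243/4757·(0))/(1+243/4757) = 4757/5000 ≈ 0.951400
step 2 [2y] zero: DF = P = 2337/2500 ≈ 0.934800
step 3 [3y] zero: DF = P = 4497/5000 ≈ 0.899400
step 4 [4y] zero: DF = P = 4409/5000 ≈ 0.881800
step 5 [5y] bond c/1=3/200: DF=(14432/15625 − 3/200·(0.951400+0.934800+0.899400+0.881800))/(1+3/200) = 4279/5000 ≈ 0.855800
step 6 [6y] bond c/1=31/400: DF=(304861/250000 − 31/400·(0.951400+0.934800+0.899400+0.881800+0.855800))/(1+31/400) = 504/625 ≈ 0.806400

1 1 4757/5000
2 2 2337/2500
3 3 4497/5000
4 4 4409/5000
5 5 4279/5000
6 6 504/625
DF(5y) is solved at step 5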